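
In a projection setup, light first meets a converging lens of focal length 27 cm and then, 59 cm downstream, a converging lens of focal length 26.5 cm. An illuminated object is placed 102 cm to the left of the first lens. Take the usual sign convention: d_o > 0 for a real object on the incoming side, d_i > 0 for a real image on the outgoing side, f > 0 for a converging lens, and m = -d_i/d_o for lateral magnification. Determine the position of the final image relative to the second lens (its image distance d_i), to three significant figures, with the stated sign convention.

-140 cm

Lens 1: 1/d_i1 = 1/f_1 - 1/d_o1 = 1/27 - 1/102 = 0.02723 cm^-1, so d_i1 = 36.720 cm.
That image sits 22.280 cm in front of the second lens, so d_o2 = 22.280 cm.
Lens 2: 1/d_i2 = 1/f_2 - 1/d_o2 = 1/26.5 - 1/(22.280) = -0.00715 cm^-1, so d_i2 = -139.910 cm.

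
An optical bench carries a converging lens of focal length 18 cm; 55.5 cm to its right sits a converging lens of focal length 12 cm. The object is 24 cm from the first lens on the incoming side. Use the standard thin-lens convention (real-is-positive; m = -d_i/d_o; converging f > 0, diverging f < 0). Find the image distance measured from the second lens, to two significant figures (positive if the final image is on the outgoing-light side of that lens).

Applying the thin-lens equation to the first lens, 1/18 = 1/24 + 1/d_i1, which gives d_i1 = 72.000 cm.
This image would form 72.000 cm past lens 1, i.e. 16.500 cm beyond lens 2, so it is a virtual object for lens 2: d_o2 = 55.5 - 72.000 = -16.500 cm.
Applying the thin-lens equation again with f_2 = 12 cm and d_o2 = -16.500 cm gives d_i2 = 6.947 cm.

6.9 cm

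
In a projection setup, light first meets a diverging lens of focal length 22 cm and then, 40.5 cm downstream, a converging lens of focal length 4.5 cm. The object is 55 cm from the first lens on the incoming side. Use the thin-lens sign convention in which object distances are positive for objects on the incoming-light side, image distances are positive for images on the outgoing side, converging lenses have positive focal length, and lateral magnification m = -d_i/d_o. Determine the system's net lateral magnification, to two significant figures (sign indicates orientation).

-0.025

First lens: d_i1 = 1/(1/(-22) - 1/55) = -15.714 cm.
m_1 = -(-15.714)/55 = 0.2857.
The intermediate image is virtual, 15.714 cm to the left of lens 1, so d_o2 = L - d_i1 = 40.5 - (-15.714) = 56.214 cm.
Second lens: d_i2 = 1/(1/4.5 - 1/(56.214)) = 4.892 cm.
m_2 = -(4.892)/(56.214) = -0.0870.
Overall magnification: m = m_1 m_2 = -0.0249.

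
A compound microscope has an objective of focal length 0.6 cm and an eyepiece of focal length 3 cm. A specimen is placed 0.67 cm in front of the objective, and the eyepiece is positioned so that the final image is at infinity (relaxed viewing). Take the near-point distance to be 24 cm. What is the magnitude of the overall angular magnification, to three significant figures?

68.6

Objective: 1/d_i = 1/f_obj - 1/d_o = 1/0.6 - 1/0.67 = 0.17413 cm^-1, so d_i = 5.743 cm.
m_obj = -d_i/d_o = -5.743/0.67 = -8.571.
Eyepiece angular magnification (image at infinity): M_eye = D/f_e = 24/3 = 8.000.
Overall M = m_obj x M_eye = (-8.571)(8.000) = -68.57.
|M| = 68.57.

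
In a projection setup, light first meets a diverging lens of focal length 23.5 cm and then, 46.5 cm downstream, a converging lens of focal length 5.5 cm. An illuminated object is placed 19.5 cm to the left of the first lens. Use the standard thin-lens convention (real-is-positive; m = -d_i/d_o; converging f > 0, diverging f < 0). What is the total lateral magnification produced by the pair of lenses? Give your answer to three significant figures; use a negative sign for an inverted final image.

-0.0582

First lens: d_i1 = 1/(1/(-23.5) - 1/19.5) = -10.657 cm.
m_1 = -(-10.657)/19.5 = 0.5465.
With d_i1 < 0 the first image is virtual and lies on the object side; the object distance for lens 2 is d_o2 = 46.5 - (-10.657) = 57.157 cm.
Second lens: d_i2 = 1/(1/5.5 - 1/(57.157)) = 6.086 cm.
m_2 = -(6.086)/(57.157) = -0.1065.
Total m = m_1 x m_2 = (0.5465)(-0.1065) = -0.0582.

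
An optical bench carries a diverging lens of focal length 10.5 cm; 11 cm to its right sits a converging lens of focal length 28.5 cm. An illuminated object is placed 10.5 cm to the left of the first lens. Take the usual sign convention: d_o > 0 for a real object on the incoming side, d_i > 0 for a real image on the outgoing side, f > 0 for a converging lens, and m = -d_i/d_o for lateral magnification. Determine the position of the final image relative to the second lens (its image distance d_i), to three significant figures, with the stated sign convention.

-37.8 cm

Applying the thin-lens equation to the first lens, 1/(-10.5) = 1/10.5 + 1/d_i1, which gives d_i1 = -5.250 cm.
With d_i1 < 0 the first image is virtual and lies on the object side; the object distance for lens 2 is d_o2 = 11 - (-5.250) = 16.250 cm.
Applying the thin-lens equation again with f_2 = 28.5 cm and d_o2 = 16.250 cm gives d_i2 = -37.806 cm.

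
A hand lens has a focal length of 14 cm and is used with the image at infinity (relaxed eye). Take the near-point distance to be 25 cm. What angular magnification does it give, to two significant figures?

1.8

M = D/f = 25/14 = 1.786.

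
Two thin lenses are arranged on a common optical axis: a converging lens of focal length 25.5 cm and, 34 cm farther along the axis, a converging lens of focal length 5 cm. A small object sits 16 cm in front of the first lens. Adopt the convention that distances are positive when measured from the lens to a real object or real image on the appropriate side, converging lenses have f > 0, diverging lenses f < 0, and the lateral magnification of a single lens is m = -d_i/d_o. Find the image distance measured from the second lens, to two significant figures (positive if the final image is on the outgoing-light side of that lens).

5.3 cm

Applying the thin-lens equation to the first lens, 1/25.5 = 1/16 + 1/d_i1, which gives d_i1 = -42.947 cm.
The intermediate image is virtual, 42.947 cm to the left of lens 1, so d_o2 = L - d_i1 = 34 - (-42.947) = 76.947 cm.
Applying the thin-lens equation again with f_2 = 5 cm and d_o2 = 76.947 cm gives d_i2 = 5.347 cm.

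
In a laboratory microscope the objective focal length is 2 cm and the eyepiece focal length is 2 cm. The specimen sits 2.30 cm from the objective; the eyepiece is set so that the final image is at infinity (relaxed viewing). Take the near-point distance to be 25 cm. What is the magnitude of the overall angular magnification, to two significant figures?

Objective: 1/d_i = 1/f_obj - 1/d_o = 1/2 - 1/2.30 = 0.06522 cm^-1, so d_i = 15.333 cm.
m_obj = -d_i/d_o = -15.333/2.30 = -6.667.
Eyepiece angular magnification (image at infinity): M_eye = D/f_e = 25/2 = 12.500.
Overall M = m_obj x M_eye = (-6.667)(12.500) = -83.33.
|M| = 83.33.

83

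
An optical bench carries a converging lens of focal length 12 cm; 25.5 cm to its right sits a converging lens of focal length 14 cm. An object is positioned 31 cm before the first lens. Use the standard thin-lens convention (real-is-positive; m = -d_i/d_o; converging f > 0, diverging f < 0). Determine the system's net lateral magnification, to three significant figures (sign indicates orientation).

Lens 1: 1/d_i1 = 1/f_1 - 1/d_o1 = 1/12 - 1/31 = 0.05108 cm^-1, so d_i1 = 19.579 cm.
m_1 = -(19.579)/31 = -0.6316.
Object distance for lens 2: d_o2 = 25.5 - 19.579 = 5.921 cm.
Lens 2: 1/d_i2 = 1/f_2 - 1/d_o2 = 1/14 - 1/(5.921) = -0.09746 cm^-1, so d_i2 = -10.261 cm.
m_2 = -(-10.261)/(5.921) = 1.7329.
The system's lateral magnification is m_1 m_2 = (-0.6316)(1.7329) = -1.0945.

-1.09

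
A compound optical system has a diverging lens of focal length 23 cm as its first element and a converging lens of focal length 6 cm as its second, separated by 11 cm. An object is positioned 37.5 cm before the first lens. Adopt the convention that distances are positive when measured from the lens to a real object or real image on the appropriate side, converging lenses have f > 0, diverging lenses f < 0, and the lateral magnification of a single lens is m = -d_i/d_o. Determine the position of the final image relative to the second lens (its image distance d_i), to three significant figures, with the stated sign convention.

7.87 cm

Lens 1: 1/d_i1 = 1/f_1 - 1/d_o1 = 1/(-23) - 1/37.5 = -0.07014 cm^-1, so d_i1 = -14.256 cm.
With d_i1 < 0 the first image is virtual and lies on the object side; the object distance for lens 2 is d_o2 = 11 - (-14.256) = 25.256 cm.
Lens 2: 1/d_i2 = 1/f_2 - 1/d_o2 = 1/6 - 1/(25.256) = 0.12707 cm^-1, so d_i2 = 7.870 cm.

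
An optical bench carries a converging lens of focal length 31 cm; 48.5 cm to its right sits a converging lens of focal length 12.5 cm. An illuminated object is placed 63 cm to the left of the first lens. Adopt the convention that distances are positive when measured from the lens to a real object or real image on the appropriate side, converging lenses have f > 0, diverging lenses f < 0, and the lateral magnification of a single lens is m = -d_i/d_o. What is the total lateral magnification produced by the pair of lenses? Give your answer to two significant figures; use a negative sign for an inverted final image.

Applying the thin-lens equation to the first lens, 1/31 = 1/63 + 1/d_i1, which gives d_i1 = 61.031 cm.
Its lateral magnification is m_1 = -d_i1/d_o1 = -(61.031)/63 = -0.9688.
This image would form 61.031 cm past lens 1, i.e. 12.531 cm beyond lens 2, so it is a virtual object for lens 2: d_o2 = 48.5 - 61.031 = -12.531 cm.
Applying the thin-lens equation again with f_2 = 12.5 cm and d_o2 = -12.531 cm gives d_i2 = 6.258 cm.
m_2 = -(6.258)/(-12.531) = 0.4994.
Total m = m_1 x m_2 = (-0.9688)(0.4994) = -0.4838.

-0.48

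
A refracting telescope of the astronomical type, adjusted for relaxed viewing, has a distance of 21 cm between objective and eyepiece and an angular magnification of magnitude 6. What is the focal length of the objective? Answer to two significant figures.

18 cm

In normal adjustment the tube length equals f_obj + f_eye and |M| = f_obj/f_eye.
So f_obj = 6 f_eye and 6 f_eye + f_eye = 21 cm, giving f_eye = 21/7 = 3.000 cm and f_obj = 18.000 cm.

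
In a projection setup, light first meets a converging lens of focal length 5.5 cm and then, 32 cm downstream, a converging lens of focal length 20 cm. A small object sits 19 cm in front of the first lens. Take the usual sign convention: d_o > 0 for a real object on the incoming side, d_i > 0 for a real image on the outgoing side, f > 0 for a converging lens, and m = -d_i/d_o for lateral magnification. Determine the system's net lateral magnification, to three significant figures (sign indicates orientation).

Applying the thin-lens equation to the first lens, 1/5.5 = 1/19 + 1/d_i1, which gives d_i1 = 7.741 cm.
Its lateral magnification is m_1 = -d_i1/d_o1 = -(7.741)/19 = -0.4074.
The intermediate image is 7.741 cm to the right of lens 1, so d_o2 = L - d_i1 = 32 - 7.741 = 24.259 cm.
Applying the thin-lens equation again with f_2 = 20 cm and d_o2 = 24.259 cm gives d_i2 = 113.913 cm.
m_2 = -(113.913)/(24.259) = -4.6957.
Total m = m_1 x m_2 = (-0.4074)(-4.6957) = 1.9130.

1.91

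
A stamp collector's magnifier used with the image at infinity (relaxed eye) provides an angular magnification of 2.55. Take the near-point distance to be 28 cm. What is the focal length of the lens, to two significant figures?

For the image at infinity, M = D/f.
f = D/M = 28/2.55 = 10.980 cm.

11 cm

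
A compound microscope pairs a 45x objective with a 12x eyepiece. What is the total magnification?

The overall magnification of a compound microscope is the product of the objective and eyepiece magnifications:
M = M_obj x M_eye = 45 x 12 = 540.

540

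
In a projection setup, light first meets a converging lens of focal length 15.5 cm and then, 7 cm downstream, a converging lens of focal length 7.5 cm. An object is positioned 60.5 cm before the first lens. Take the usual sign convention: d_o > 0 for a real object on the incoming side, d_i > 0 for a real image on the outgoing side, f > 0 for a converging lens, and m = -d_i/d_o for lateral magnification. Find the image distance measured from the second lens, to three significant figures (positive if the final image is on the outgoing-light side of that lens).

4.86 cm

Applying the thin-lens equation to the first lens, 1/15.5 = 1/60.5 + 1/d_i1, which gives d_i1 = 20.839 cm.
Since 20.839 cm > 7 cm, the first image lies past the second lens and serves as a virtual object: d_o2 = L - d_i1 = -13.839 cm.
Applying the thin-lens equation again with f_2 = 7.5 cm and d_o2 = -13.839 cm gives d_i2 = 4.864 cm.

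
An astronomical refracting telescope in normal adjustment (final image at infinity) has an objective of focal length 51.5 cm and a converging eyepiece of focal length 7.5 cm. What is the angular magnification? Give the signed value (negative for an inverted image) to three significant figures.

-6.87

M = -f_obj/f_eye = -51.5/(7.5) = -6.867.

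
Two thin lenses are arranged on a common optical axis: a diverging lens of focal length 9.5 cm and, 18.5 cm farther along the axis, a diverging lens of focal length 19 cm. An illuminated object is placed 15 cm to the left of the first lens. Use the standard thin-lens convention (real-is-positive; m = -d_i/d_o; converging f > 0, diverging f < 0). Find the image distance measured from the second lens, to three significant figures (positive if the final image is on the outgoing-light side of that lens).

Lens 1: 1/d_i1 = 1/f_1 - 1/d_o1 = 1/(-9.5) - 1/15 = -0.17193 cm^-1, so d_i1 = -5.816 cm.
With d_i1 < 0 the first image is virtual and lies on the object side; the object distance for lens 2 is d_o2 = 18.5 - (-5.816) = 24.316 cm.
Lens 2: 1/d_i2 = 1/f_2 - 1/d_o2 = 1/(-19) - 1/(24.316) = -0.09376 cm^-1, so d_i2 = -10.666 cm.

-10.7 cm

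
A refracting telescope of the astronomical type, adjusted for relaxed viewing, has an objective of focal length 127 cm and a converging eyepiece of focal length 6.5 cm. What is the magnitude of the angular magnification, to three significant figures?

|M| = f_obj/|f_eye| = 127/6.5 = 19.538.

19.5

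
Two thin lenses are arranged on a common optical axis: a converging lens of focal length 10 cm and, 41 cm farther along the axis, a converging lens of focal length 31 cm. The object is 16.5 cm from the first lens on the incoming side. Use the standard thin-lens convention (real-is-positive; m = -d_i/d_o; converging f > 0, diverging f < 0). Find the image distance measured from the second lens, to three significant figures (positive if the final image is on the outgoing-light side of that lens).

Applying the thin-lens equation to the first lens, 1/10 = 1/16.5 + 1/d_i1, which gives d_i1 = 25.385 cm.
The intermediate image is 25.385 cm to the right of lens 1, so d_o2 = L - d_i1 = 41 - 25.385 = 15.615 cm.
Applying the thin-lens equation again with f_2 = 31 cm and d_o2 = 15.615 cm gives d_i2 = -31.465 cm.

-31.5 cm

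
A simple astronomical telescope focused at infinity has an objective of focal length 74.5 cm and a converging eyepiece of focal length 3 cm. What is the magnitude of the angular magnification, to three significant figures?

24.8

|M| = f_obj/|f_eye| = 74.5/3 = 24.833.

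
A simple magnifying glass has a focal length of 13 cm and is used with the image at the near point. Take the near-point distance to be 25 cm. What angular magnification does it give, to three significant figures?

M = 1 + D/f = 1 + 25/13 = 2.923.

2.92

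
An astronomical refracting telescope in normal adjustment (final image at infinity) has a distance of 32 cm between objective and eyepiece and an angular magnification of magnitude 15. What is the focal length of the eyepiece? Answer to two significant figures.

In normal adjustment the tube length equals f_obj + f_eye and |M| = f_obj/f_eye.
So f_obj = 15 f_eye and 15 f_eye + f_eye = 32 cm, giving f_eye = 32/16 = 2.000 cm and f_obj = 30.000 cm.

2.0 cm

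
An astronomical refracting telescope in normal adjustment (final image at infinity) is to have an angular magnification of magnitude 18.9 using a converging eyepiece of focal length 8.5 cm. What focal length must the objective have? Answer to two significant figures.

160 cm

|M| = f_obj/|f_eye|, so f_obj = |M| x |f_eye| = 18.9 x 8.5 = 160.650 cm.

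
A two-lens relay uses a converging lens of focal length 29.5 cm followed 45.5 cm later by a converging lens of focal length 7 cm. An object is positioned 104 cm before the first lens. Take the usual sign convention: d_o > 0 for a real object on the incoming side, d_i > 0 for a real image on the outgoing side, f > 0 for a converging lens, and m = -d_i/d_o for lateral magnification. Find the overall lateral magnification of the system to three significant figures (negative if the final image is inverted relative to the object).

-1.03

First lens: d_i1 = 1/(1/29.5 - 1/104) = 41.181 cm.
m_1 = -(41.181)/104 = -0.3960.
That image sits 4.319 cm in front of the second lens, so d_o2 = 4.319 cm.
Second lens: d_i2 = 1/(1/7 - 1/(4.319)) = -11.275 cm.
m_2 = -(-11.275)/(4.319) = 2.6108.
Total m = m_1 x m_2 = (-0.3960)(2.6108) = -1.0338.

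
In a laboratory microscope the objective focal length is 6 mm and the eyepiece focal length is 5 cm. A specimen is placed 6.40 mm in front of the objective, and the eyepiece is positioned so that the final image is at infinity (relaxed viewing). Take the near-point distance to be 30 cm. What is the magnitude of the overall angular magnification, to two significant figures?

Convert to cm: f_obj = 6 mm = 0.6 cm; d_o = 6.40 mm = 0.64 cm.
Objective: 1/d_i = 1/f_obj - 1/d_o = 1/0.6 - 1/0.64 = 0.10417 cm^-1, so d_i = 9.600 cm.
m_obj = -d_i/d_o = -9.600/0.64 = -15.000.
Eyepiece angular magnification (image at infinity): M_eye = D/f_e = 30/5 = 6.000.
Overall M = m_obj x M_eye = (-15.000)(6.000) = -90.00.
|M| = 90.00.

90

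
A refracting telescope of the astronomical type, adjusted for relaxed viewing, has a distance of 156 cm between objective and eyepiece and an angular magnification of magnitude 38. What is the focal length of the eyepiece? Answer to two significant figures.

4.0 cm

In normal adjustment the tube length equals f_obj + f_eye and |M| = f_obj/f_eye.
So f_obj = 38 f_eye and 38 f_eye + f_eye = 156 cm, giving f_eye = 156/39 = 4.000 cm and f_obj = 152.000 cm.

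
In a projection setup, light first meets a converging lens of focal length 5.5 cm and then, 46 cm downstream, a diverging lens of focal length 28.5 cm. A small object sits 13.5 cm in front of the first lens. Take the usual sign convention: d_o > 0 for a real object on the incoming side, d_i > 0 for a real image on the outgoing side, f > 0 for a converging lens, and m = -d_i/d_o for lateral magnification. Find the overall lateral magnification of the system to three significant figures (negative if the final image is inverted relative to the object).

-0.300

Lens 1: 1/d_i1 = 1/f_1 - 1/d_o1 = 1/5.5 - 1/13.5 = 0.10774 cm^-1, so d_i1 = 9.281 cm.
m_1 = -(9.281)/13.5 = -0.6875.
Object distance for lens 2: d_o2 = 46 - 9.281 = 36.719 cm.
Lens 2: 1/d_i2 = 1/f_2 - 1/d_o2 = 1/(-28.5) - 1/(36.719) = -0.06232 cm^-1, so d_i2 = -16.046 cm.
m_2 = -(-16.046)/(36.719) = 0.4370.
Total m = m_1 x m_2 = (-0.6875)(0.4370) = -0.3004.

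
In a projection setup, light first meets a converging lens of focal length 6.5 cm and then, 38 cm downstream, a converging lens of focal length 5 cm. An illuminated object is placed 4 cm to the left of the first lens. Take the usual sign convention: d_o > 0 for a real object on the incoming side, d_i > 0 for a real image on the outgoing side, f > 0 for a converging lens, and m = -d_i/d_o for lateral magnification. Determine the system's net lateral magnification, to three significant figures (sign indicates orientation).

-0.300

Applying the thin-lens equation to the first lens, 1/6.5 = 1/4 + 1/d_i1, which gives d_i1 = -10.400 cm.
Its lateral magnification is m_1 = -d_i1/d_o1 = -(-10.400)/4 = 2.6000.
The intermediate image is virtual, 10.400 cm to the left of lens 1, so d_o2 = L - d_i1 = 38 - (-10.400) = 48.400 cm.
Applying the thin-lens equation again with f_2 = 5 cm and d_o2 = 48.400 cm gives d_i2 = 5.576 cm.
m_2 = -(5.576)/(48.400) = -0.1152.
The system's lateral magnification is m_1 m_2 = (2.6000)(-0.1152) = -0.2995.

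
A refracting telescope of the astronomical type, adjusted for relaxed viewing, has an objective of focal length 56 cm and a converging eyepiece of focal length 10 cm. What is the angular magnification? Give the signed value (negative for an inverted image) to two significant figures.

M = -f_obj/f_eye = -56/(10) = -5.600.

-5.6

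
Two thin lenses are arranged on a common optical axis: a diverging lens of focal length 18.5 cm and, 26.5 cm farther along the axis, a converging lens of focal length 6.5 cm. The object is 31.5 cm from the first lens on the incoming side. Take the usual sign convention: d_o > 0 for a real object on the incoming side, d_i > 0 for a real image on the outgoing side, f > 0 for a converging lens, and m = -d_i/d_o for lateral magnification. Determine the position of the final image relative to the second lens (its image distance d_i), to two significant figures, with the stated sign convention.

7.8 cm

Applying the thin-lens equation to the first lens, 1/(-18.5) = 1/31.5 + 1/d_i1, which gives d_i1 = -11.655 cm.
With d_i1 < 0 the first image is virtual and lies on the object side; the object distance for lens 2 is d_o2 = 26.5 - (-11.655) = 38.155 cm.
Applying the thin-lens equation again with f_2 = 6.5 cm and d_o2 = 38.155 cm gives d_i2 = 7.835 cm.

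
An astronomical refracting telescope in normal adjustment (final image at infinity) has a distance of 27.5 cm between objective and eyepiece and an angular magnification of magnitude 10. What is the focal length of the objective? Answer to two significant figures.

25 cm

In normal adjustment the tube length equals f_obj + f_eye and |M| = f_obj/f_eye.
So f_obj = 10 f_eye and 10 f_eye + f_eye = 27.5 cm, giving f_eye = 27.5/11 = 2.500 cm and f_obj = 25.000 cm.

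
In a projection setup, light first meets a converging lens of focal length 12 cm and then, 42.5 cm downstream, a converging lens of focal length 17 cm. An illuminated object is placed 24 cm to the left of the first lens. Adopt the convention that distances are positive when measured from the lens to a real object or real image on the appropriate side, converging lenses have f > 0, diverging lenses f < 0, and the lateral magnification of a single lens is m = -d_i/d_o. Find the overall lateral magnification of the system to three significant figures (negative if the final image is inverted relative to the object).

Lens 1: 1/d_i1 = 1/f_1 - 1/d_o1 = 1/12 - 1/24 = 0.04167 cm^-1, so d_i1 = 24.000 cm.
m_1 = -(24.000)/24 = -1.0000.
Object distance for lens 2: d_o2 = 42.5 - 24.000 = 18.500 cm.
Lens 2: 1/d_i2 = 1/f_2 - 1/d_o2 = 1/17 - 1/(18.500) = 0.00477 cm^-1, so d_i2 = 209.667 cm.
m_2 = -(209.667)/(18.500) = -11.3333.
The system's lateral magnification is m_1 m_2 = (-1.0000)(-11.3333) = 11.3333.

11.3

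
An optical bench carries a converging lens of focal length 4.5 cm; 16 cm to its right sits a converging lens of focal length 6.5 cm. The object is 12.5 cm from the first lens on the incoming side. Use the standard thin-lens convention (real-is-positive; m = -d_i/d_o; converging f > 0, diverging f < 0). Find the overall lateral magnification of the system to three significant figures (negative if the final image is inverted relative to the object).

1.48

Lens 1: 1/d_i1 = 1/f_1 - 1/d_o1 = 1/4.5 - 1/12.5 = 0.14222 cm^-1, so d_i1 = 7.031 cm.
m_1 = -(7.031)/12.5 = -0.5625.
The intermediate image is 7.031 cm to the right of lens 1, so d_o2 = L - d_i1 = 16 - 7.031 = 8.969 cm.
Lens 2: 1/d_i2 = 1/f_2 - 1/d_o2 = 1/6.5 - 1/(8.969) = 0.04235 cm^-1, so d_i2 = 23.614 cm.
m_2 = -(23.614)/(8.969) = -2.6329.
Total m = m_1 x m_2 = (-0.5625)(-2.6329) = 1.4810.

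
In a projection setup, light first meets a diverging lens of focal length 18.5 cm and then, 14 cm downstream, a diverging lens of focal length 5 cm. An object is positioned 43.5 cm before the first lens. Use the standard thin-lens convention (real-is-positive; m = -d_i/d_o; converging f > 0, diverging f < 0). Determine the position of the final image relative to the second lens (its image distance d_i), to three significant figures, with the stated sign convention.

-4.22 cm

First lens: d_i1 = 1/(1/(-18.5) - 1/43.5) = -12.980 cm.
The intermediate image is virtual, 12.980 cm to the left of lens 1, so d_o2 = L - d_i1 = 14 - (-12.980) = 26.980 cm.
Second lens: d_i2 = 1/(1/(-5) - 1/(26.980)) = -4.218 cm.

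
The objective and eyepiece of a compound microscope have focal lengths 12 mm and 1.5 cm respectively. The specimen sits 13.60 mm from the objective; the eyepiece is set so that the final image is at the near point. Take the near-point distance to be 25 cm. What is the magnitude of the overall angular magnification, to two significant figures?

130

Convert to cm: f_obj = 12 mm = 1.2 cm; d_o = 13.60 mm = 1.36 cm.
Objective: 1/d_i = 1/f_obj - 1/d_o = 1/1.2 - 1/1.36 = 0.09804 cm^-1, so d_i = 10.200 cm.
m_obj = -d_i/d_o = -10.200/1.36 = -7.500.
Eyepiece angular magnification (image at near point): M_eye = 1 + D/f_e = 1 + 25/1.5 = 17.667.
Overall M = m_obj x M_eye = (-7.500)(17.667) = -132.50.
|M| = 132.50.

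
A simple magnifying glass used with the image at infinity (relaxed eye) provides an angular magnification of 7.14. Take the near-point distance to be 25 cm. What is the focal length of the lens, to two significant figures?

3.5 cm

For the image at infinity, M = D/f.
f = D/M = 25/7.14 = 3.501 cm.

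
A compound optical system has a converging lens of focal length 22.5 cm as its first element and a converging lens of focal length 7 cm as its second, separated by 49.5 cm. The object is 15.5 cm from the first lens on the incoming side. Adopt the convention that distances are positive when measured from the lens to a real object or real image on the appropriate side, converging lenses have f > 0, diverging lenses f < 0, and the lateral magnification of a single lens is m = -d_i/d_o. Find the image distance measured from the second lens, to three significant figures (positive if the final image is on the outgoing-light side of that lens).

7.53 cm

Lens 1: 1/d_i1 = 1/f_1 - 1/d_o1 = 1/22.5 - 1/15.5 = -0.02007 cm^-1, so d_i1 = -49.821 cm.
The intermediate image is virtual, 49.821 cm to the left of lens 1, so d_o2 = L - d_i1 = 49.5 - (-49.821) = 99.321 cm.
Lens 2: 1/d_i2 = 1/f_2 - 1/d_o2 = 1/7 - 1/(99.321) = 0.13279 cm^-1, so d_i2 = 7.531 cm.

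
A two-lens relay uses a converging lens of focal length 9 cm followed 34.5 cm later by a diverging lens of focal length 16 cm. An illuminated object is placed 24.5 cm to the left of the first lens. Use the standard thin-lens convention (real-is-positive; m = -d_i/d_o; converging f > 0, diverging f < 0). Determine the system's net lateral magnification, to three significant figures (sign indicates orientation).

-0.256

First lens: d_i1 = 1/(1/9 - 1/24.5) = 14.226 cm.
m_1 = -(14.226)/24.5 = -0.5806.
That image sits 20.274 cm in front of the second lens, so d_o2 = 20.274 cm.
Second lens: d_i2 = 1/(1/(-16) - 1/(20.274)) = -8.943 cm.
m_2 = -(-8.943)/(20.274) = 0.4411.
The system's lateral magnification is m_1 m_2 = (-0.5806)(0.4411) = -0.2561.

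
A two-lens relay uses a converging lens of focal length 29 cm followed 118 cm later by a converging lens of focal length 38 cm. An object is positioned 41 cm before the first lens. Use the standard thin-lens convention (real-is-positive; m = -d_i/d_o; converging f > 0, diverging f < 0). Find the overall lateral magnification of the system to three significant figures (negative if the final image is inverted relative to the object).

Lens 1: 1/d_i1 = 1/f_1 - 1/d_o1 = 1/29 - 1/41 = 0.01009 cm^-1, so d_i1 = 99.083 cm.
m_1 = -(99.083)/41 = -2.4167.
The intermediate image is 99.083 cm to the right of lens 1, so d_o2 = L - d_i1 = 118 - 99.083 = 18.917 cm.
Lens 2: 1/d_i2 = 1/f_2 - 1/d_o2 = 1/38 - 1/(18.917) = -0.02655 cm^-1, so d_i2 = -37.668 cm.
m_2 = -(-37.668)/(18.917) = 1.9913.
The system's lateral magnification is m_1 m_2 = (-2.4167)(1.9913) = -4.8122.

-4.81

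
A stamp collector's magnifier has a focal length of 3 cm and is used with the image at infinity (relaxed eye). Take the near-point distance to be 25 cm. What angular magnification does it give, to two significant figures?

8.3

M = D/f = 25/3 = 8.333.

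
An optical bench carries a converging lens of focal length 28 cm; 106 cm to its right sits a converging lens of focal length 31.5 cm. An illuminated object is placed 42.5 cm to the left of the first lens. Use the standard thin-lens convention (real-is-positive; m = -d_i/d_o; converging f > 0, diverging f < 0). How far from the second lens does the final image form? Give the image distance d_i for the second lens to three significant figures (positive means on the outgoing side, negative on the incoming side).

Applying the thin-lens equation to the first lens, 1/28 = 1/42.5 + 1/d_i1, which gives d_i1 = 82.069 cm.
The intermediate image is 82.069 cm to the right of lens 1, so d_o2 = L - d_i1 = 106 - 82.069 = 23.931 cm.
Applying the thin-lens equation again with f_2 = 31.5 cm and d_o2 = 23.931 cm gives d_i2 = -99.595 cm.

-99.6 cm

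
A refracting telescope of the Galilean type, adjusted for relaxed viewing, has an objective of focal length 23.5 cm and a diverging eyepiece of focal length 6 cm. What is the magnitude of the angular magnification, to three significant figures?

3.92

|M| = f_obj/|f_eye| = 23.5/6 = 3.917.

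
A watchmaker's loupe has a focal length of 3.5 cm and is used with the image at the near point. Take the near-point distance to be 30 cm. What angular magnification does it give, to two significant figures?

9.6

M = 1 + D/f = 1 + 30/3.5 = 9.571.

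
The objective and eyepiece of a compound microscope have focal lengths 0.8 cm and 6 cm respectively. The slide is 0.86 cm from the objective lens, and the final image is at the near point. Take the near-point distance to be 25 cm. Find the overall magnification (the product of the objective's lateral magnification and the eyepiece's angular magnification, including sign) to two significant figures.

-69

Objective: 1/d_i = 1/f_obj - 1/d_o = 1/0.8 - 1/0.86 = 0.08721 cm^-1, so d_i = 11.467 cm.
m_obj = -d_i/d_o = -11.467/0.86 = -13.333.
Eyepiece angular magnification (image at near point): M_eye = 1 + D/f_e = 1 + 25/6 = 5.167.
Overall M = m_obj x M_eye = (-13.333)(5.167) = -68.89.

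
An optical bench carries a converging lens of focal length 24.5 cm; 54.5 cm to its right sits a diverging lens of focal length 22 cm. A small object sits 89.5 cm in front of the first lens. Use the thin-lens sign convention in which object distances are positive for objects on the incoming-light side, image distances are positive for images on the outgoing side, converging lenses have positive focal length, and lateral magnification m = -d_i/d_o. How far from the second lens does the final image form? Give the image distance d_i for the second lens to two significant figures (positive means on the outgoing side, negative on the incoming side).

Applying the thin-lens equation to the first lens, 1/24.5 = 1/89.5 + 1/d_i1, which gives d_i1 = 33.735 cm.
The intermediate image is 33.735 cm to the right of lens 1, so d_o2 = L - d_i1 = 54.5 - 33.735 = 20.765 cm.
Applying the thin-lens equation again with f_2 = -22 cm and d_o2 = 20.765 cm gives d_i2 = -10.682 cm.

-11 cm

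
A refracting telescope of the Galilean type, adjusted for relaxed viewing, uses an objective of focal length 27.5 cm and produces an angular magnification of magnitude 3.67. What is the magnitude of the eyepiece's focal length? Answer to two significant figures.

|M| = f_obj/|f_eye|, so |f_eye| = f_obj/|M| = 27.5/3.67 = 7.493 cm.
(The eyepiece is diverging, so its signed focal length is -7.493 cm.)

7.5 cm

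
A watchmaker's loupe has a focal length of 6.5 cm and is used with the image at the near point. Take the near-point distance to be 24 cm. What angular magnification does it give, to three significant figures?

4.69

M = 1 + D/f = 1 + 24/6.5 = 4.692.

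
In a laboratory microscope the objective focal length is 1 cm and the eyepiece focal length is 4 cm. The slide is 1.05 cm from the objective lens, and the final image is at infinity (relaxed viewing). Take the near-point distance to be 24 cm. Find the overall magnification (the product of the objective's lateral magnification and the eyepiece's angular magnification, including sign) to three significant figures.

-120

Objective: 1/d_i = 1/f_obj - 1/d_o = 1/1 - 1/1.05 = 0.04762 cm^-1, so d_i = 21.000 cm.
m_obj = -d_i/d_o = -21.000/1.05 = -20.000.
Eyepiece angular magnification (image at infinity): M_eye = D/f_e = 24/4 = 6.000.
Overall M = m_obj x M_eye = (-20.000)(6.000) = -120.00.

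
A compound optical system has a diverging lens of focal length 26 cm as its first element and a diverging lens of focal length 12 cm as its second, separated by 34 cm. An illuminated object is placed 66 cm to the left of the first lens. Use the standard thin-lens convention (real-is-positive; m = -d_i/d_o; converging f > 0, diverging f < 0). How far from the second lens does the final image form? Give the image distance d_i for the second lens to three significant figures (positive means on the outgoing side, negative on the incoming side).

Applying the thin-lens equation to the first lens, 1/(-26) = 1/66 + 1/d_i1, which gives d_i1 = -18.652 cm.
The intermediate image is virtual, 18.652 cm to the left of lens 1, so d_o2 = L - d_i1 = 34 - (-18.652) = 52.652 cm.
Applying the thin-lens equation again with f_2 = -12 cm and d_o2 = 52.652 cm gives d_i2 = -9.773 cm.

-9.77 cm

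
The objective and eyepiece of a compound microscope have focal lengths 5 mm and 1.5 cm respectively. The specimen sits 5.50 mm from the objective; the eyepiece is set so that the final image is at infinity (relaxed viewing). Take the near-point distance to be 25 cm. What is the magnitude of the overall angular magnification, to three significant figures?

Convert to cm: f_obj = 5 mm = 0.5 cm; d_o = 5.50 mm = 0.55 cm.
Objective: 1/d_i = 1/f_obj - 1/d_o = 1/0.5 - 1/0.55 = 0.18182 cm^-1, so d_i = 5.500 cm.
m_obj = -d_i/d_o = -5.500/0.55 = -10.000.
Eyepiece angular magnification (image at infinity): M_eye = D/f_e = 25/1.5 = 16.667.
Overall M = m_obj x M_eye = (-10.000)(16.667) = -166.67.
|M| = 166.67.

167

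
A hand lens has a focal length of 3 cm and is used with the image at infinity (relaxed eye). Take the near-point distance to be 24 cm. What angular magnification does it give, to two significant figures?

8.0

M = D/f = 24/3 = 8.000.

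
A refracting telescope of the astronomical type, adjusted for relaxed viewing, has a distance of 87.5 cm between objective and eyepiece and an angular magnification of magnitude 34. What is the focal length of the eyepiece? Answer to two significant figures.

In normal adjustment the tube length equals f_obj + f_eye and |M| = f_obj/f_eye.
So f_obj = 34 f_eye and 34 f_eye + f_eye = 87.5 cm, giving f_eye = 87.5/35 = 2.500 cm and f_obj = 85.000 cm.

2.5 cm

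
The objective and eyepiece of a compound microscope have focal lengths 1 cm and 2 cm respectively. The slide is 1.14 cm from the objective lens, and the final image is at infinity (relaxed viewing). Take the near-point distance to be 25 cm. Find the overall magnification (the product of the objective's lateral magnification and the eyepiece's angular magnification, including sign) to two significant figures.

Objective: 1/d_i = 1/f_obj - 1/d_o = 1/1 - 1/1.14 = 0.12281 cm^-1, so d_i = 8.143 cm.
m_obj = -d_i/d_o = -8.143/1.14 = -7.143.
Eyepiece angular magnification (image at infinity): M_eye = D/f_e = 25/2 = 12.500.
Overall M = m_obj x M_eye = (-7.143)(12.500) = -89.29.

-89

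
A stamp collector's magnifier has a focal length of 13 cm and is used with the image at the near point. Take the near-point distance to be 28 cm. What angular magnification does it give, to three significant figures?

M = 1 + D/f = 1 + 28/13 = 3.154.

3.15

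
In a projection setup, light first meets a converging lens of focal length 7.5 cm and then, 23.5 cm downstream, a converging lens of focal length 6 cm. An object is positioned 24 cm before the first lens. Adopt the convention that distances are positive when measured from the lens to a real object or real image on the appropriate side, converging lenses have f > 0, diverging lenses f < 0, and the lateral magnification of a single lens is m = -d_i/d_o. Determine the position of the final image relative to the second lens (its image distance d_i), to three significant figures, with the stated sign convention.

Applying the thin-lens equation to the first lens, 1/7.5 = 1/24 + 1/d_i1, which gives d_i1 = 10.909 cm.
That image sits 12.591 cm in front of the second lens, so d_o2 = 12.591 cm.
Applying the thin-lens equation again with f_2 = 6 cm and d_o2 = 12.591 cm gives d_i2 = 11.462 cm.

11.5 cm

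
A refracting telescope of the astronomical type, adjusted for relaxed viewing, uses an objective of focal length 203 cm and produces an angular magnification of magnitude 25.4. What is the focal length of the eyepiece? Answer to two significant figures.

8.0 cm

|M| = f_obj/f_eye, so f_eye = f_obj/|M| = 203/25.4 = 7.992 cm.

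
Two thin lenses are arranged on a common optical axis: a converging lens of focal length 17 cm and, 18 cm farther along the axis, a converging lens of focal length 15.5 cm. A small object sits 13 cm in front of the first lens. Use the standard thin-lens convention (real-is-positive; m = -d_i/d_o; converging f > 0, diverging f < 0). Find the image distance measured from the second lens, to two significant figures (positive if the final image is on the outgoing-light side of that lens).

20 cm

Lens 1: 1/d_i1 = 1/f_1 - 1/d_o1 = 1/17 - 1/13 = -0.01810 cm^-1, so d_i1 = -55.250 cm.
The intermediate image is virtual, 55.250 cm to the left of lens 1, so d_o2 = L - d_i1 = 18 - (-55.250) = 73.250 cm.
Lens 2: 1/d_i2 = 1/f_2 - 1/d_o2 = 1/15.5 - 1/(73.250) = 0.05086 cm^-1, so d_i2 = 19.660 cm.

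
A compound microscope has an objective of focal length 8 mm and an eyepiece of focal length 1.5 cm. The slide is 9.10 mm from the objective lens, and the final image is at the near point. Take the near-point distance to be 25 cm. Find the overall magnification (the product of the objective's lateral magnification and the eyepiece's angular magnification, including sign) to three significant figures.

Convert to cm: f_obj = 8 mm = 0.8 cm; d_o = 9.10 mm = 0.91 cm.
Objective: 1/d_i = 1/f_obj - 1/d_o = 1/0.8 - 1/0.91 = 0.15110 cm^-1, so d_i = 6.618 cm.
m_obj = -d_i/d_o = -6.618/0.91 = -7.273.
Eyepiece angular magnification (image at near point): M_eye = 1 + D/f_e = 1 + 25/1.5 = 17.667.
Overall M = m_obj x M_eye = (-7.273)(17.667) = -128.48.

-128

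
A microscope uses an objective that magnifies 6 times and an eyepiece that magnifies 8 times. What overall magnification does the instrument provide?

48

The overall magnification of a compound microscope is the product of the objective and eyepiece magnifications:
M = M_obj x M_eye = 6 x 8 = 48.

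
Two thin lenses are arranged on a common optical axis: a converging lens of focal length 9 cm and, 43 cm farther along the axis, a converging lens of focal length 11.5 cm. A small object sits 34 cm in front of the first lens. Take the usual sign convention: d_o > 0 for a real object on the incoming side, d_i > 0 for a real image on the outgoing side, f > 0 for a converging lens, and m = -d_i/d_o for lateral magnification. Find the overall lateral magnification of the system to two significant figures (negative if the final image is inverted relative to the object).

0.21

Applying the thin-lens equation to the first lens, 1/9 = 1/34 + 1/d_i1, which gives d_i1 = 12.240 cm.
Its lateral magnification is m_1 = -d_i1/d_o1 = -(12.240)/34 = -0.3600.
Object distance for lens 2: d_o2 = 43 - 12.240 = 30.760 cm.
Applying the thin-lens equation again with f_2 = 11.5 cm and d_o2 = 30.760 cm gives d_i2 = 18.367 cm.
m_2 = -(18.367)/(30.760) = -0.5971.
Overall magnification: m = m_1 m_2 = 0.2150.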